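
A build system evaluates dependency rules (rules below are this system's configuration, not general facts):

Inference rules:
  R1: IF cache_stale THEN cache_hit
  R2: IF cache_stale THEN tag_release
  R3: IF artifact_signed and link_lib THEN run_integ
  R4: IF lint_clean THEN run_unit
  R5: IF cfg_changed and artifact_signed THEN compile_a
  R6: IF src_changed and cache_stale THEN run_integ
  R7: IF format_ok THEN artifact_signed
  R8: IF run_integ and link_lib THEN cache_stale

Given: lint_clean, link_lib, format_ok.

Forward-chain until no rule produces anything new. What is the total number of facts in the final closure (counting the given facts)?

Round 1 fires R4, R7, giving run_unit, artifact_signed.
Round 2 fires R3, giving run_integ.
Round 3 fires R8, giving cache_stale.
Round 4 fires R1, R2, giving cache_hit, tag_release.
Closure: {artifact_signed, cache_hit, cache_stale, format_ok, link_lib, lint_clean, run_integ, run_unit, tag_release} — 9 facts.

9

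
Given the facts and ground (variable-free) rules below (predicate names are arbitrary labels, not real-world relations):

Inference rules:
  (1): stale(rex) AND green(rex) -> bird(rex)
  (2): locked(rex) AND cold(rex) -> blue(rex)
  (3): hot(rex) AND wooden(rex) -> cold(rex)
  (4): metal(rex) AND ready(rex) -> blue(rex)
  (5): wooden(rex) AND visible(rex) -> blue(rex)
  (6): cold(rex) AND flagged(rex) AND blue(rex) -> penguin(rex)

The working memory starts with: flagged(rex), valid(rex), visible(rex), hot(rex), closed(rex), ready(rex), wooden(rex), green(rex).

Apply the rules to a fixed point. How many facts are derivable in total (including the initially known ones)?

11

Round 1: (3) [hot(rex) AND wooden(rex) -> cold(rex)]; (5) [wooden(rex) AND visible(rex) -> blue(rex)]. New: cold(rex), blue(rex).
Round 2: (6) [cold(rex) AND flagged(rex) AND blue(rex) -> penguin(rex)]. New: penguin(rex).
Closure: {blue(rex), closed(rex), cold(rex), flagged(rex), green(rex), hot(rex), penguin(rex), ready(rex), valid(rex), visible(rex), wooden(rex)} — 11 facts.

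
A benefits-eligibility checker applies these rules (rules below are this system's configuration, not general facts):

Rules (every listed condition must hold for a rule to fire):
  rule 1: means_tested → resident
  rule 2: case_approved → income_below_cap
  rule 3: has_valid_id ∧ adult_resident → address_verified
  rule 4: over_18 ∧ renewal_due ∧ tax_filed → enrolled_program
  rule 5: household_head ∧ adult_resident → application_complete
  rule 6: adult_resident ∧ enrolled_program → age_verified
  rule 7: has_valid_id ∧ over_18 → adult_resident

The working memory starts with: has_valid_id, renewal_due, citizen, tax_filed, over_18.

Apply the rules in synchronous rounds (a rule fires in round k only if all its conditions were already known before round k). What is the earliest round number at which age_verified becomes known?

Round 1 fires rule 4, rule 7, giving enrolled_program, adult_resident.
Round 2 fires rule 3, rule 6, giving address_verified, age_verified.
age_verified first appears in round 2.

2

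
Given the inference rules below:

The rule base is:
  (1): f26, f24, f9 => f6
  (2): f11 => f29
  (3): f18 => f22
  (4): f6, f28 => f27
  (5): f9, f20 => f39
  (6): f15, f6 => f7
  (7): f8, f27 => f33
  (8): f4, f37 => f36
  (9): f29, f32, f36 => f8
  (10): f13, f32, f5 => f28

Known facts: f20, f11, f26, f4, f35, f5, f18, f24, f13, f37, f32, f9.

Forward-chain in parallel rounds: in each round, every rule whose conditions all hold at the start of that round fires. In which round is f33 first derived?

Round 1 fires (1), (2), (3), (5), (8), (10), giving f6, f29, f22, f39, f36, f28.
Round 2 fires (4), (9), giving f27, f8.
Round 3 fires (7), giving f33.
f33 first appears in round 3.

3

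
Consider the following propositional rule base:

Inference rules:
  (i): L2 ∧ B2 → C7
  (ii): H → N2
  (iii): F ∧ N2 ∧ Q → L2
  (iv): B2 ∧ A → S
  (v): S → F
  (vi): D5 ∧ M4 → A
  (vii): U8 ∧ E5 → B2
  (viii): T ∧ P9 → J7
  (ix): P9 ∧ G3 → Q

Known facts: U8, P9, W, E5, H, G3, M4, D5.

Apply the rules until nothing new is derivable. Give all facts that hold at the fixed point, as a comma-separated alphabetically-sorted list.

A, B2, C7, D5, E5, F, G3, H, L2, M4, N2, P9, Q, S, U8, W

[1] (ii) [H → N2]; (vi) [D5 ∧ M4 → A]; (vii) [U8 ∧ E5 → B2]; (ix) [P9 ∧ G3 → Q]. ⇒ new: N2, A, B2, Q.
[2] (iv) [B2 ∧ A → S]. ⇒ new: S.
[3] (v) [S → F]. ⇒ new: F.
[4] (iii) [F ∧ N2 ∧ Q → L2]. ⇒ new: L2.
[5] (i) [L2 ∧ B2 → C7]. ⇒ new: C7.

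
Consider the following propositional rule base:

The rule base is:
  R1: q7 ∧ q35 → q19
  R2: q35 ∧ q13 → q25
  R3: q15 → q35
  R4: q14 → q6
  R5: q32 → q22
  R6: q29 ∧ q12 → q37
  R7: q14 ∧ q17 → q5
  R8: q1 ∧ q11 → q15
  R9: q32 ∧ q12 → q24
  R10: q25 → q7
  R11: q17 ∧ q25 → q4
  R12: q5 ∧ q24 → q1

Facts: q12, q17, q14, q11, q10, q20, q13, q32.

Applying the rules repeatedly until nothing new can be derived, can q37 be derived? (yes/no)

[1] R4 [q14 → q6]; R5 [q32 → q22]; R7 [q14 ∧ q17 → q5]; R9 [q32 ∧ q12 → q24]. ⇒ new: q6, q22, q5, q24.
[2] R12 [q5 ∧ q24 → q1]. ⇒ new: q1.
[3] R8 [q1 ∧ q11 → q15]. ⇒ new: q15.
[4] R3 [q15 → q35]. ⇒ new: q35.
[5] R2 [q35 ∧ q13 → q25]. ⇒ new: q25.
[6] R10 [q25 → q7]; R11 [q17 ∧ q25 → q4]. ⇒ new: q7, q4.
[7] R1 [q7 ∧ q35 → q19]. ⇒ new: q19.
Fixed point reached. q37 is concluded only by R6; R6 needs q29 (never derived).

no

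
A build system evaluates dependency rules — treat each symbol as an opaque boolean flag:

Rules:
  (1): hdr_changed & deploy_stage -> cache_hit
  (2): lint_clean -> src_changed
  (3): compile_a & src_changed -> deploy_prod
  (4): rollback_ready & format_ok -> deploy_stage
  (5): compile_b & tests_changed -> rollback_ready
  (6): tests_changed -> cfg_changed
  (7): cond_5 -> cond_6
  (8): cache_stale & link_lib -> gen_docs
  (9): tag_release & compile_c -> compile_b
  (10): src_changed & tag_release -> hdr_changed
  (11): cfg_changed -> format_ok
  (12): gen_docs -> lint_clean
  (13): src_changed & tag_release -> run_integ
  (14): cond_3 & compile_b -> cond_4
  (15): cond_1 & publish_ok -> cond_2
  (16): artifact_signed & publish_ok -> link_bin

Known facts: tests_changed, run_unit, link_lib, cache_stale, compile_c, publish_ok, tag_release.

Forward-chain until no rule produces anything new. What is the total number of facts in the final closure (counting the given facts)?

Round 1: (6) [tests_changed -> cfg_changed]; (8) [cache_stale & link_lib -> gen_docs]; (9) [tag_release & compile_c -> compile_b]. New: cfg_changed, gen_docs, compile_b.
Round 2: (5) [compile_b & tests_changed -> rollback_ready]; (11) [cfg_changed -> format_ok]; (12) [gen_docs -> lint_clean]. New: rollback_ready, format_ok, lint_clean.
Round 3: (2) [lint_clean -> src_changed]; (4) [rollback_ready & format_ok -> deploy_stage]. New: src_changed, deploy_stage.
Round 4: (10) [src_changed & tag_release -> hdr_changed]; (13) [src_changed & tag_release -> run_integ]. New: hdr_changed, run_integ.
Round 5: (1) [hdr_changed & deploy_stage -> cache_hit]. New: cache_hit.
Closure: {cache_hit, cache_stale, cfg_changed, compile_b, compile_c, deploy_stage, format_ok, gen_docs, hdr_changed, link_lib, lint_clean, publish_ok, rollback_ready, run_integ, run_unit, src_changed, tag_release, tests_changed} — 18 facts.

18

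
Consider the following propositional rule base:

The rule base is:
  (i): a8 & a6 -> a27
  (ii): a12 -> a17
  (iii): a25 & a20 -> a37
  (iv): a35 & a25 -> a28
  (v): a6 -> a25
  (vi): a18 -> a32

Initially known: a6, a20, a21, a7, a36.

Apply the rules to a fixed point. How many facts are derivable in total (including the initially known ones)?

[1] (v) [a6 -> a25]. ⇒ new: a25.
[2] (iii) [a25 & a20 -> a37]. ⇒ new: a37.
Closure: {a20, a21, a25, a36, a37, a6, a7} — 7 facts.

7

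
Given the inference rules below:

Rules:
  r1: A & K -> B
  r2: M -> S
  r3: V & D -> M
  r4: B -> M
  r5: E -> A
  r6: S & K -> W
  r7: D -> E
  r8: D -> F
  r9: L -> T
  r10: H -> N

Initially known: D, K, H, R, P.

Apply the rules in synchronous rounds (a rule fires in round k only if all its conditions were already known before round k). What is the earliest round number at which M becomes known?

Round 1: r7 [D -> E]; r8 [D -> F]; r10 [H -> N]. Adds E, F, N.
Round 2: r5 [E -> A]. Adds A.
Round 3: r1 [A & K -> B]. Adds B.
Round 4: r4 [B -> M]. Adds M.
M first appears in round 4.

4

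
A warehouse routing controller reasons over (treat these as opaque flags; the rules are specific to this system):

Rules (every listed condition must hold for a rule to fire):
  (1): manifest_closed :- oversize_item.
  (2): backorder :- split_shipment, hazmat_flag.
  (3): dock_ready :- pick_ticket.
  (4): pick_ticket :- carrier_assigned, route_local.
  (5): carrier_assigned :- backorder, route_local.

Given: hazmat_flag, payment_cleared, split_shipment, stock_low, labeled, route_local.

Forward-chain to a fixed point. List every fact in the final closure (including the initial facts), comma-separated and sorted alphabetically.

[1] (2) [backorder :- split_shipment, hazmat_flag.]. ⇒ new: backorder.
[2] (5) [carrier_assigned :- backorder, route_local.]. ⇒ new: carrier_assigned.
[3] (4) [pick_ticket :- carrier_assigned, route_local.]. ⇒ new: pick_ticket.
[4] (3) [dock_ready :- pick_ticket.]. ⇒ new: dock_ready.

backorder, carrier_assigned, dock_ready, hazmat_flag, labeled, payment_cleared, pick_ticket, route_local, split_shipment, stock_low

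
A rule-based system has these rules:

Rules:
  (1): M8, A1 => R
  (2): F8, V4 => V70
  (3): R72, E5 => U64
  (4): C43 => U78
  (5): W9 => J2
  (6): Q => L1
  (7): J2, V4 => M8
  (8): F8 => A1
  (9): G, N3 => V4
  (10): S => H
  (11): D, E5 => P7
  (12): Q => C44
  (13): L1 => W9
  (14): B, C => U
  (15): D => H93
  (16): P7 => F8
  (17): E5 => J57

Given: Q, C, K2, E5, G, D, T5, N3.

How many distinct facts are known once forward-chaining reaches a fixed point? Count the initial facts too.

21

Round 1: (6) [Q => L1]; (9) [G, N3 => V4]; (11) [D, E5 => P7]; (12) [Q => C44]; (15) [D => H93]; (17) [E5 => J57]. Adds L1, V4, P7, C44, H93, J57.
Round 2: (13) [L1 => W9]; (16) [P7 => F8]. Adds W9, F8.
Round 3: (2) [F8, V4 => V70]; (5) [W9 => J2]; (8) [F8 => A1]. Adds V70, J2, A1.
Round 4: (7) [J2, V4 => M8]. Adds M8.
Round 5: (1) [M8, A1 => R]. Adds R.
Closure: {A1, C, C44, D, E5, F8, G, H93, J2, J57, K2, L1, M8, N3, P7, Q, R, T5, V4, V70, W9} — 21 facts.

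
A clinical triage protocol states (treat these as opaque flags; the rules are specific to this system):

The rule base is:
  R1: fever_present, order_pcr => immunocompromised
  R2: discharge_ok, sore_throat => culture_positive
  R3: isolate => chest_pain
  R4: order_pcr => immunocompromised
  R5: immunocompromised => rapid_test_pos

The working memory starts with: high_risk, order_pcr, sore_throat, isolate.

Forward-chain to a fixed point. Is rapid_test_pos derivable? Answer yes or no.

Round 1: R3 [isolate => chest_pain]; R4 [order_pcr => immunocompromised]. Adds chest_pain, immunocompromised.
Round 2: R5 [immunocompromised => rapid_test_pos]. Adds rapid_test_pos.
rapid_test_pos appears in round 2, so it is derivable.

yes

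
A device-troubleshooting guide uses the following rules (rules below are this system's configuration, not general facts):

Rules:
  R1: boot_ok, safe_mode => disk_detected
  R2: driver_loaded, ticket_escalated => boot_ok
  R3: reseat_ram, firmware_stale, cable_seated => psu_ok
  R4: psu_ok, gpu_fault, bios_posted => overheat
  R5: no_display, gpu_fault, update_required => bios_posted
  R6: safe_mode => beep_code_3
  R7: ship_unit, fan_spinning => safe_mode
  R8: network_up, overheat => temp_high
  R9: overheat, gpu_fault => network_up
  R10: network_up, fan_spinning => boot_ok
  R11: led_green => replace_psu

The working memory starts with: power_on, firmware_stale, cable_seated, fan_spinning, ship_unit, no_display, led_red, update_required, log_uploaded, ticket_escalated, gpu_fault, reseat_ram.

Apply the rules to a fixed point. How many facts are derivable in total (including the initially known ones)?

21

[1] R3 [reseat_ram, firmware_stale, cable_seated => psu_ok]; R5 [no_display, gpu_fault, update_required => bios_posted]; R7 [ship_unit, fan_spinning => safe_mode]. ⇒ new: psu_ok, bios_posted, safe_mode.
[2] R4 [psu_ok, gpu_fault, bios_posted => overheat]; R6 [safe_mode => beep_code_3]. ⇒ new: overheat, beep_code_3.
[3] R9 [overheat, gpu_fault => network_up]. ⇒ new: network_up.
[4] R8 [network_up, overheat => temp_high]; R10 [network_up, fan_spinning => boot_ok]. ⇒ new: temp_high, boot_ok.
[5] R1 [boot_ok, safe_mode => disk_detected]. ⇒ new: disk_detected.
Closure: {beep_code_3, bios_posted, boot_ok, cable_seated, disk_detected, fan_spinning, firmware_stale, gpu_fault, led_red, log_uploaded, network_up, no_display, overheat, power_on, psu_ok, reseat_ram, safe_mode, ship_unit, temp_high, ticket_escalated, update_required} — 21 facts.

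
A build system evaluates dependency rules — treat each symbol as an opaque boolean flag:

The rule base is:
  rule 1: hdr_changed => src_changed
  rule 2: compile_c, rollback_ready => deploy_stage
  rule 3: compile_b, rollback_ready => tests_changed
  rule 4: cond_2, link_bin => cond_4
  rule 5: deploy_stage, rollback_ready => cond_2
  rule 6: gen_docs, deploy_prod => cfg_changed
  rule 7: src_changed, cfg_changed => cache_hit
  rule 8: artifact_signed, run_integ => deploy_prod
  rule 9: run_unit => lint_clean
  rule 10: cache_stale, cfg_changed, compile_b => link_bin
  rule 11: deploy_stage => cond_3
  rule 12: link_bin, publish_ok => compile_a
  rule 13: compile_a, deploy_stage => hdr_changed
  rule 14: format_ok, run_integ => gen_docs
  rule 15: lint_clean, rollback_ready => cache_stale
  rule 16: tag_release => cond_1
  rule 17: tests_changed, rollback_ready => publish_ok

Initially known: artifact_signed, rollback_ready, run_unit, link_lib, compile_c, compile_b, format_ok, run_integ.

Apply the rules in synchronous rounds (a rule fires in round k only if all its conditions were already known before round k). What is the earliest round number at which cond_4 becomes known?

Round 1 — rule 2, rule 3, rule 8, rule 9, rule 14, derive deploy_stage, tests_changed, deploy_prod, lint_clean, gen_docs.
Round 2 — rule 5, rule 6, rule 11, rule 15, rule 17, derive cond_2, cfg_changed, cond_3, cache_stale, publish_ok.
Round 3 — rule 10, derive link_bin.
Round 4 — rule 4, rule 12, derive cond_4, compile_a.
cond_4 first appears in round 4.

4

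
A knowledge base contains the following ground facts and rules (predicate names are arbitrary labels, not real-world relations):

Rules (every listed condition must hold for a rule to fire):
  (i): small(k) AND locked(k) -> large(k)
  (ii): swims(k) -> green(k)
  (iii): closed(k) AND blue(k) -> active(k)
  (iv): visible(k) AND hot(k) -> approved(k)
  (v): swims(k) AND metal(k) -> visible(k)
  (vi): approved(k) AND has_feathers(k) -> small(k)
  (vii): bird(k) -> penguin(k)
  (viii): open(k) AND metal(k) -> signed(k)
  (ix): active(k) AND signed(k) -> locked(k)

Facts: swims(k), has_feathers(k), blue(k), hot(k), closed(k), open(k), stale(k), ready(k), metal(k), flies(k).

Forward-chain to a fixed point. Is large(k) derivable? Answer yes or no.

Round 1 fires (ii), (iii), (v), (viii), giving green(k), active(k), visible(k), signed(k).
Round 2 fires (iv), (ix), giving approved(k), locked(k).
Round 3 fires (vi), giving small(k).
Round 4 fires (i), giving large(k).
large(k) appears in round 4, so it is derivable.

yes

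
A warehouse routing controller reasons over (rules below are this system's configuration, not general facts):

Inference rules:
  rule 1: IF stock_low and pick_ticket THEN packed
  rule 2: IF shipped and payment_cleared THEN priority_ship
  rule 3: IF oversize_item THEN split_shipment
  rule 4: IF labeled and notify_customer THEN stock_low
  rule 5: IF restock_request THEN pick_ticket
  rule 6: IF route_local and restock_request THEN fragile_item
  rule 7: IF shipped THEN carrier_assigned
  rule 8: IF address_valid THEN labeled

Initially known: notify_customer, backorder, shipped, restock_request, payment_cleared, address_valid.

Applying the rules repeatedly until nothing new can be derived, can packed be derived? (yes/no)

[1] rule 2 [IF shipped and payment_cleared THEN priority_ship]; rule 5 [IF restock_request THEN pick_ticket]; rule 7 [IF shipped THEN carrier_assigned]; rule 8 [IF address_valid THEN labeled]. ⇒ new: priority_ship, pick_ticket, carrier_assigned, labeled.
[2] rule 4 [IF labeled and notify_customer THEN stock_low]. ⇒ new: stock_low.
[3] rule 1 [IF stock_low and pick_ticket THEN packed]. ⇒ new: packed.
packed appears in round 3, so it is derivable.

yes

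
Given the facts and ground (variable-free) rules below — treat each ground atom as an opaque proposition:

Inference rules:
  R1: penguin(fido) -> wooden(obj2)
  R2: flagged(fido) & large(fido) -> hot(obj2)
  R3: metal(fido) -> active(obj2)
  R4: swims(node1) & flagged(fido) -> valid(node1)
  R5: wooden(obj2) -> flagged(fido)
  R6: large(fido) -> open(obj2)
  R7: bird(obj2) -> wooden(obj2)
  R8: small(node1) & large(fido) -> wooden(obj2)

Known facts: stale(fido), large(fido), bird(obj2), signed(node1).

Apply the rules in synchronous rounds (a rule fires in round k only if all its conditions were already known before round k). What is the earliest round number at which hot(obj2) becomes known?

3

Round 1: R6 [large(fido) -> open(obj2)]; R7 [bird(obj2) -> wooden(obj2)]. Adds open(obj2), wooden(obj2).
Round 2: R5 [wooden(obj2) -> flagged(fido)]. Adds flagged(fido).
Round 3: R2 [flagged(fido) & large(fido) -> hot(obj2)]. Adds hot(obj2).
hot(obj2) first appears in round 3.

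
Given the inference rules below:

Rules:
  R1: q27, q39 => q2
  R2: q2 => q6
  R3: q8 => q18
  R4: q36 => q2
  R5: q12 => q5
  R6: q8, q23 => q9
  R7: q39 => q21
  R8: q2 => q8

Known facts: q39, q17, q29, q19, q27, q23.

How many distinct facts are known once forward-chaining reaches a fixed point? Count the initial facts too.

Round 1: R1 [q27, q39 => q2]; R7 [q39 => q21]. Adds q2, q21.
Round 2: R2 [q2 => q6]; R8 [q2 => q8]. Adds q6, q8.
Round 3: R3 [q8 => q18]; R6 [q8, q23 => q9]. Adds q18, q9.
Closure: {q17, q18, q19, q2, q21, q23, q27, q29, q39, q6, q8, q9} — 12 facts.

12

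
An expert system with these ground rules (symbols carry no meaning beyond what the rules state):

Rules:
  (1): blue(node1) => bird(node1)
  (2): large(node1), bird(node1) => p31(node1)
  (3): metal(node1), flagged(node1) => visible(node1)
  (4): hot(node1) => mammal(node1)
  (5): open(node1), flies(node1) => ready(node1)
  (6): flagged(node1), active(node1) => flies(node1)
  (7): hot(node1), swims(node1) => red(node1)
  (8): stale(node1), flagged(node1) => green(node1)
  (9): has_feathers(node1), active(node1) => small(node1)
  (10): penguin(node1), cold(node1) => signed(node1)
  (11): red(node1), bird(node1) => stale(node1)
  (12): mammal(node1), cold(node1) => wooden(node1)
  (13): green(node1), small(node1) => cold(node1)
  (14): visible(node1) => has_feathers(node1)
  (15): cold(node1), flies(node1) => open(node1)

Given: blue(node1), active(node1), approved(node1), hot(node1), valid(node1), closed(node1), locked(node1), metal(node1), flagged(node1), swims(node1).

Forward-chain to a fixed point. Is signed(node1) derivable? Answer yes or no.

no

Round 1: (1) [blue(node1) => bird(node1)]; (3) [metal(node1), flagged(node1) => visible(node1)]; (4) [hot(node1) => mammal(node1)]; (6) [flagged(node1), active(node1) => flies(node1)]; (7) [hot(node1), swims(node1) => red(node1)]. Adds bird(node1), visible(node1), mammal(node1), flies(node1), red(node1).
Round 2: (11) [red(node1), bird(node1) => stale(node1)]; (14) [visible(node1) => has_feathers(node1)]. Adds stale(node1), has_feathers(node1).
Round 3: (8) [stale(node1), flagged(node1) => green(node1)]; (9) [has_feathers(node1), active(node1) => small(node1)]. Adds green(node1), small(node1).
Round 4: (13) [green(node1), small(node1) => cold(node1)]. Adds cold(node1).
Round 5: (12) [mammal(node1), cold(node1) => wooden(node1)]; (15) [cold(node1), flies(node1) => open(node1)]. Adds wooden(node1), open(node1).
Round 6: (5) [open(node1), flies(node1) => ready(node1)]. Adds ready(node1).
Fixed point reached. signed(node1) is concluded only by (10); (10) needs penguin(node1) (never derived).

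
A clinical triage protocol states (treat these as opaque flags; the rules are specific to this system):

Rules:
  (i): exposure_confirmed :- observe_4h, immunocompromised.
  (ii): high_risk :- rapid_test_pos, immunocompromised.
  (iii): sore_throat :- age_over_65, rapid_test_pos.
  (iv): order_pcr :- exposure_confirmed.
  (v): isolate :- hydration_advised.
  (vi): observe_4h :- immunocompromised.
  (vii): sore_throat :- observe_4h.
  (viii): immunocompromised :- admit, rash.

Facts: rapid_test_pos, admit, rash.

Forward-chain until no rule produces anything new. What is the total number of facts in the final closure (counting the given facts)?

Round 1 — (viii), derive immunocompromised.
Round 2 — (ii), (vi), derive high_risk, observe_4h.
Round 3 — (i), (vii), derive exposure_confirmed, sore_throat.
Round 4 — (iv), derive order_pcr.
Closure: {admit, exposure_confirmed, high_risk, immunocompromised, observe_4h, order_pcr, rapid_test_pos, rash, sore_throat} — 9 facts.

9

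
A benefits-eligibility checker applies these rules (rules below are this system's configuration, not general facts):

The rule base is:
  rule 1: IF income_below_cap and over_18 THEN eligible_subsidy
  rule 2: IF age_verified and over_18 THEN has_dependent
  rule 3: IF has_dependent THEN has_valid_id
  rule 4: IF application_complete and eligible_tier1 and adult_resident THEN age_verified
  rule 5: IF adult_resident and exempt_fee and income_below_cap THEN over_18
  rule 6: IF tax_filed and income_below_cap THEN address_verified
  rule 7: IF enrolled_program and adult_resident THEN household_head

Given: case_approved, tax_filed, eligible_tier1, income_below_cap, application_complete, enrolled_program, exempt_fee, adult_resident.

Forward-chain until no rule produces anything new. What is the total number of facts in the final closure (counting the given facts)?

15

Round 1 — rule 4, rule 5, rule 6, rule 7, derive age_verified, over_18, address_verified, household_head.
Round 2 — rule 1, rule 2, derive eligible_subsidy, has_dependent.
Round 3 — rule 3, derive has_valid_id.
Closure: {address_verified, adult_resident, age_verified, application_complete, case_approved, eligible_subsidy, eligible_tier1, enrolled_program, exempt_fee, has_dependent, has_valid_id, household_head, income_below_cap, over_18, tax_filed} — 15 facts.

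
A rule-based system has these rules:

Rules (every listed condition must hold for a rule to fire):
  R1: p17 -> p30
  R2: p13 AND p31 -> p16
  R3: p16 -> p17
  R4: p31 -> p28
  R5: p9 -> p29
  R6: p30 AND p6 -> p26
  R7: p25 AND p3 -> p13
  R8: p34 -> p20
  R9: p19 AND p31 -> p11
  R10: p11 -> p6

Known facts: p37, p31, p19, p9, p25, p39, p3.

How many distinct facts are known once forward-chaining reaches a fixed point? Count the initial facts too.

16

Round 1: R4 [p31 -> p28]; R5 [p9 -> p29]; R7 [p25 AND p3 -> p13]; R9 [p19 AND p31 -> p11]. New: p28, p29, p13, p11.
Round 2: R2 [p13 AND p31 -> p16]; R10 [p11 -> p6]. New: p16, p6.
Round 3: R3 [p16 -> p17]. New: p17.
Round 4: R1 [p17 -> p30]. New: p30.
Round 5: R6 [p30 AND p6 -> p26]. New: p26.
Closure: {p11, p13, p16, p17, p19, p25, p26, p28, p29, p3, p30, p31, p37, p39, p6, p9} — 16 facts.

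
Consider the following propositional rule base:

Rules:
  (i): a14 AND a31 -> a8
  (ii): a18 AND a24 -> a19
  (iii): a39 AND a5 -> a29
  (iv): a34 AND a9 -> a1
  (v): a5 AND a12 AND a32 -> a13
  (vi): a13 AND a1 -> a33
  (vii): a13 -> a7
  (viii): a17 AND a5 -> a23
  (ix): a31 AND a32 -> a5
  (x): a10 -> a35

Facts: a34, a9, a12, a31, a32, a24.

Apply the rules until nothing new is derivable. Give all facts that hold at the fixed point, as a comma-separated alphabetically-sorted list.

Round 1: (iv) [a34 AND a9 -> a1]; (ix) [a31 AND a32 -> a5]. New: a1, a5.
Round 2: (v) [a5 AND a12 AND a32 -> a13]. New: a13.
Round 3: (vi) [a13 AND a1 -> a33]; (vii) [a13 -> a7]. New: a33, a7.

a1, a12, a13, a24, a31, a32, a33, a34, a5, a7, a9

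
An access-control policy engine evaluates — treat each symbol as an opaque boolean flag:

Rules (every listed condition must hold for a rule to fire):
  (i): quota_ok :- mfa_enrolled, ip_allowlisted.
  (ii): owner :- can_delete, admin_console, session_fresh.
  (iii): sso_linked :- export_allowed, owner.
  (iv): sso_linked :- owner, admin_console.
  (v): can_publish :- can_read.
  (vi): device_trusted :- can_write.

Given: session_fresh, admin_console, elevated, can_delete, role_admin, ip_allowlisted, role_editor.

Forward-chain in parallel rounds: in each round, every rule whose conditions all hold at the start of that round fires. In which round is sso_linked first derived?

Round 1 — (ii), derive owner.
Round 2 — (iv), derive sso_linked.
sso_linked first appears in round 2.

2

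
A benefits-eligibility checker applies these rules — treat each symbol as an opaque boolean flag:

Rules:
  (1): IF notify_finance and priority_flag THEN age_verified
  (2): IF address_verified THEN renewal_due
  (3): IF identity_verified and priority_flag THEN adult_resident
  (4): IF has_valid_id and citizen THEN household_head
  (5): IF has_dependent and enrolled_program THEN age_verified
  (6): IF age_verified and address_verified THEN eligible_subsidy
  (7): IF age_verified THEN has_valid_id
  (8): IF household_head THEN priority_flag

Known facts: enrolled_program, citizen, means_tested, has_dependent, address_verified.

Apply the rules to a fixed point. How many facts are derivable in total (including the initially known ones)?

11

Round 1 — (2), (5), derive renewal_due, age_verified.
Round 2 — (6), (7), derive eligible_subsidy, has_valid_id.
Round 3 — (4), derive household_head.
Round 4 — (8), derive priority_flag.
Closure: {address_verified, age_verified, citizen, eligible_subsidy, enrolled_program, has_dependent, has_valid_id, household_head, means_tested, priority_flag, renewal_due} — 11 facts.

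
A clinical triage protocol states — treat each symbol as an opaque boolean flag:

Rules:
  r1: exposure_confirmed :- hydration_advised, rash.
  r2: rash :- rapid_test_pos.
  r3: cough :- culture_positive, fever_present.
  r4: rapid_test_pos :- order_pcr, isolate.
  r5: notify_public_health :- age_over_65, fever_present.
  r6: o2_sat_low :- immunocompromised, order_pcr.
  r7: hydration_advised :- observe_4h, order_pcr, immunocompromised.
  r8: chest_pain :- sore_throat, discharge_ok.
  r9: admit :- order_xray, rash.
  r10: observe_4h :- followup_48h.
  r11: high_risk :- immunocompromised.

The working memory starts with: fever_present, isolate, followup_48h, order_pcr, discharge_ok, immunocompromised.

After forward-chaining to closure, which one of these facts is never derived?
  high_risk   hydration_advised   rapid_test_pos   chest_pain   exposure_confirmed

chest_pain

Round 1: r4 [rapid_test_pos :- order_pcr, isolate.]; r6 [o2_sat_low :- immunocompromised, order_pcr.]; r10 [observe_4h :- followup_48h.]; r11 [high_risk :- immunocompromised.]. New: rapid_test_pos, o2_sat_low, observe_4h, high_risk.
Round 2: r2 [rash :- rapid_test_pos.]; r7 [hydration_advised :- observe_4h, order_pcr, immunocompromised.]. New: rash, hydration_advised.
Round 3: r1 [exposure_confirmed :- hydration_advised, rash.]. New: exposure_confirmed.
Derived: hydration_advised (round 2), high_risk (round 1), rapid_test_pos (round 1), exposure_confirmed (round 3). chest_pain never appears in any round.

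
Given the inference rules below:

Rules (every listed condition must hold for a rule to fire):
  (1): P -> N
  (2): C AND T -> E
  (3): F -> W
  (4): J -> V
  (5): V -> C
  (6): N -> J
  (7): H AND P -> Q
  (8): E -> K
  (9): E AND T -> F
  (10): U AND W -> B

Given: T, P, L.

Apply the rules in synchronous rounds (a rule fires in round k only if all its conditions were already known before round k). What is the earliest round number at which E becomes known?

5

Round 1 fires (1), giving N.
Round 2 fires (6), giving J.
Round 3 fires (4), giving V.
Round 4 fires (5), giving C.
Round 5 fires (2), giving E.
E first appears in round 5.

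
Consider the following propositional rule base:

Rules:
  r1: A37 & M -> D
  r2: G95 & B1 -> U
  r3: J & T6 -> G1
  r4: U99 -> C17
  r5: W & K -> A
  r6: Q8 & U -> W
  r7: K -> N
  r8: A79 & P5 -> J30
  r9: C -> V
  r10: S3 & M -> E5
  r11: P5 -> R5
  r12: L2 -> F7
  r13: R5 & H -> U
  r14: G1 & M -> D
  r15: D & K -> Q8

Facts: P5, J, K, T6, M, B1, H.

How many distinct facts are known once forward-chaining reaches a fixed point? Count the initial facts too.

Round 1 — r3, r7, r11, derive G1, N, R5.
Round 2 — r13, r14, derive U, D.
Round 3 — r15, derive Q8.
Round 4 — r6, derive W.
Round 5 — r5, derive A.
Closure: {A, B1, D, G1, H, J, K, M, N, P5, Q8, R5, T6, U, W} — 15 facts.

15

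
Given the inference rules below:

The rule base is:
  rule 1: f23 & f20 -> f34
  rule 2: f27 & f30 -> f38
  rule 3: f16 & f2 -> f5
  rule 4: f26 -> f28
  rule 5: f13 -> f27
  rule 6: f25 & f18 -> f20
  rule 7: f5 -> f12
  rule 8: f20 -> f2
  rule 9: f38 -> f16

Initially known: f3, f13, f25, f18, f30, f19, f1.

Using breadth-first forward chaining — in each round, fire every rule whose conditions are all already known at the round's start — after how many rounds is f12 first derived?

5

[1] rule 5 [f13 -> f27]; rule 6 [f25 & f18 -> f20]. ⇒ new: f27, f20.
[2] rule 2 [f27 & f30 -> f38]; rule 8 [f20 -> f2]. ⇒ new: f38, f2.
[3] rule 9 [f38 -> f16]. ⇒ new: f16.
[4] rule 3 [f16 & f2 -> f5]. ⇒ new: f5.
[5] rule 7 [f5 -> f12]. ⇒ new: f12.
f12 first appears in round 5.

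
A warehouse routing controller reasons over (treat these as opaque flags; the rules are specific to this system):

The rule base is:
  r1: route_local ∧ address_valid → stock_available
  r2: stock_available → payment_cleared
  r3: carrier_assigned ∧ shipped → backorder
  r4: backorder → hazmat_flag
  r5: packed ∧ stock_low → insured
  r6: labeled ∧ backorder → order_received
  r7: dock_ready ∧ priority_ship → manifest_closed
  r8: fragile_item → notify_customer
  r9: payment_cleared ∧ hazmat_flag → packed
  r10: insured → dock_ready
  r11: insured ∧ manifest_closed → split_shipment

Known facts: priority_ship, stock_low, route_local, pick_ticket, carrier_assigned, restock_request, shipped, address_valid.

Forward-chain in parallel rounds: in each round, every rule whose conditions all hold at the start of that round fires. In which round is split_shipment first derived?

7

Round 1 — r1, r3, derive stock_available, backorder.
Round 2 — r2, r4, derive payment_cleared, hazmat_flag.
Round 3 — r9, derive packed.
Round 4 — r5, derive insured.
Round 5 — r10, derive dock_ready.
Round 6 — r7, derive manifest_closed.
Round 7 — r11, derive split_shipment.
split_shipment first appears in round 7.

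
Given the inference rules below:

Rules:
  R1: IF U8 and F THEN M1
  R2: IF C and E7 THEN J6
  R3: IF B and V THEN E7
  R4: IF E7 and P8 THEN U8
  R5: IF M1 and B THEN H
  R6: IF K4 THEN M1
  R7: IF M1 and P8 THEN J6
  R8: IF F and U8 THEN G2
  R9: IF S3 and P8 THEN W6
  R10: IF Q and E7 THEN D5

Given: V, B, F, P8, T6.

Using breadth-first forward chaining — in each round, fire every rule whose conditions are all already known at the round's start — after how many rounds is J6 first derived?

Round 1 fires R3, giving E7.
Round 2 fires R4, giving U8.
Round 3 fires R1, R8, giving M1, G2.
Round 4 fires R5, R7, giving H, J6.
J6 first appears in round 4.

4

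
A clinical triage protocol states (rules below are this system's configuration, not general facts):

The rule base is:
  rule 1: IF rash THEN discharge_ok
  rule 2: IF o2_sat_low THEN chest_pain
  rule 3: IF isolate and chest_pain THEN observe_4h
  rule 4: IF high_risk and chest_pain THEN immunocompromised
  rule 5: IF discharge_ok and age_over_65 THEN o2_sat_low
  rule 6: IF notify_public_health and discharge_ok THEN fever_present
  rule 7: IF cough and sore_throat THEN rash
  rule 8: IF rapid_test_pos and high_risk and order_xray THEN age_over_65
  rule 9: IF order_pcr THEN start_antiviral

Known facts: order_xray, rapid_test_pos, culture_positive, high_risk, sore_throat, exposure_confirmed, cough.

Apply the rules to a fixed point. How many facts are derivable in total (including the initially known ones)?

Round 1: rule 7 [IF cough and sore_throat THEN rash]; rule 8 [IF rapid_test_pos and high_risk and order_xray THEN age_over_65]. Adds rash, age_over_65.
Round 2: rule 1 [IF rash THEN discharge_ok]. Adds discharge_ok.
Round 3: rule 5 [IF discharge_ok and age_over_65 THEN o2_sat_low]. Adds o2_sat_low.
Round 4: rule 2 [IF o2_sat_low THEN chest_pain]. Adds chest_pain.
Round 5: rule 4 [IF high_risk and chest_pain THEN immunocompromised]. Adds immunocompromised.
Closure: {age_over_65, chest_pain, cough, culture_positive, discharge_ok, exposure_confirmed, high_risk, immunocompromised, o2_sat_low, order_xray, rapid_test_pos, rash, sore_throat} — 13 facts.

13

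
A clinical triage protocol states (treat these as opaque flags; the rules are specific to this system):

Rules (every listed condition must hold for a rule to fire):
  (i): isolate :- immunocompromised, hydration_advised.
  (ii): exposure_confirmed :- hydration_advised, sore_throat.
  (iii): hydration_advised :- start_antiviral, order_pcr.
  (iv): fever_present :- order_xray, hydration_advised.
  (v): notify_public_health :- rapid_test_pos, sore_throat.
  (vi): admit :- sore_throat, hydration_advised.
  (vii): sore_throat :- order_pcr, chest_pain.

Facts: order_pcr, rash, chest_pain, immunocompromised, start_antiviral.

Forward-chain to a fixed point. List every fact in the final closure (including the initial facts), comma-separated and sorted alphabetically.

Round 1: (iii) [hydration_advised :- start_antiviral, order_pcr.]; (vii) [sore_throat :- order_pcr, chest_pain.]. Adds hydration_advised, sore_throat.
Round 2: (i) [isolate :- immunocompromised, hydration_advised.]; (ii) [exposure_confirmed :- hydration_advised, sore_throat.]; (vi) [admit :- sore_throat, hydration_advised.]. Adds isolate, exposure_confirmed, admit.

admit, chest_pain, exposure_confirmed, hydration_advised, immunocompromised, isolate, order_pcr, rash, sore_throat, start_antiviral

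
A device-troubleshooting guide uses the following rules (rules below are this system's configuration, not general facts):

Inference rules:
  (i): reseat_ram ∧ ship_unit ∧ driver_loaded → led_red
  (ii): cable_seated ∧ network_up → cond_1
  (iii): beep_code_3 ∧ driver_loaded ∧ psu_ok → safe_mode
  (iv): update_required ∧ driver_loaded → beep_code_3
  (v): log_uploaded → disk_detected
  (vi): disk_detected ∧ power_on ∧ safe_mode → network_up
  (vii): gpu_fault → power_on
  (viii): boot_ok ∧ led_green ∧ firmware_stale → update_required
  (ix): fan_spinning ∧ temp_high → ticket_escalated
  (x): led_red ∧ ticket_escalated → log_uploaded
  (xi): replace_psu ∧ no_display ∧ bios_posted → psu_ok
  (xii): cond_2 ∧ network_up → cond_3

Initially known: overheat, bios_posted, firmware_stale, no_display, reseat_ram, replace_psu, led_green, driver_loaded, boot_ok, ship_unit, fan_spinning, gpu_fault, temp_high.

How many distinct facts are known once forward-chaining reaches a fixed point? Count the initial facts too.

23

Round 1 fires (i), (vii), (viii), (ix), (xi), giving led_red, power_on, update_required, ticket_escalated, psu_ok.
Round 2 fires (iv), (x), giving beep_code_3, log_uploaded.
Round 3 fires (iii), (v), giving safe_mode, disk_detected.
Round 4 fires (vi), giving network_up.
Closure: {beep_code_3, bios_posted, boot_ok, disk_detected, driver_loaded, fan_spinning, firmware_stale, gpu_fault, led_green, led_red, log_uploaded, network_up, no_display, overheat, power_on, psu_ok, replace_psu, reseat_ram, safe_mode, ship_unit, temp_high, ticket_escalated, update_required} — 23 facts.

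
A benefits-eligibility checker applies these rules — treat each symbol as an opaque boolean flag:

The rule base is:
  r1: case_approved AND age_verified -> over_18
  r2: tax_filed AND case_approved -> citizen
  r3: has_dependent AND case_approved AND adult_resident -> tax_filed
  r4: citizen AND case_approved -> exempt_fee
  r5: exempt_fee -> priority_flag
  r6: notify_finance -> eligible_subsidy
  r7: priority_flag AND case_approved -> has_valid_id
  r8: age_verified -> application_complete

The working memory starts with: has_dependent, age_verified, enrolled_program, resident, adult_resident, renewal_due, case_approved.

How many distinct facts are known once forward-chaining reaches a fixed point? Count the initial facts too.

Round 1 — r1, r3, r8, derive over_18, tax_filed, application_complete.
Round 2 — r2, derive citizen.
Round 3 — r4, derive exempt_fee.
Round 4 — r5, derive priority_flag.
Round 5 — r7, derive has_valid_id.
Closure: {adult_resident, age_verified, application_complete, case_approved, citizen, enrolled_program, exempt_fee, has_dependent, has_valid_id, over_18, priority_flag, renewal_due, resident, tax_filed} — 14 facts.

14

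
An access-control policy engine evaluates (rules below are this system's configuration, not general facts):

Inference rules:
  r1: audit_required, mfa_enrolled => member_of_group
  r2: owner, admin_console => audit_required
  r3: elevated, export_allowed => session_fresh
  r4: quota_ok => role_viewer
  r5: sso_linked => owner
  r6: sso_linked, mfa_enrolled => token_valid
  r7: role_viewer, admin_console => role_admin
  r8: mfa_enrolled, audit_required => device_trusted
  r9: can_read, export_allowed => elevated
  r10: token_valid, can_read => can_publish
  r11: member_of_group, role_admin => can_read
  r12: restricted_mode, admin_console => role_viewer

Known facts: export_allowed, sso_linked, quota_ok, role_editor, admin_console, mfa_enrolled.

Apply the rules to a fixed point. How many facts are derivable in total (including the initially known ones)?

Round 1 — r4, r5, r6, derive role_viewer, owner, token_valid.
Round 2 — r2, r7, derive audit_required, role_admin.
Round 3 — r1, r8, derive member_of_group, device_trusted.
Round 4 — r11, derive can_read.
Round 5 — r9, r10, derive elevated, can_publish.
Round 6 — r3, derive session_fresh.
Closure: {admin_console, audit_required, can_publish, can_read, device_trusted, elevated, export_allowed, member_of_group, mfa_enrolled, owner, quota_ok, role_admin, role_editor, role_viewer, session_fresh, sso_linked, token_valid} — 17 facts.

17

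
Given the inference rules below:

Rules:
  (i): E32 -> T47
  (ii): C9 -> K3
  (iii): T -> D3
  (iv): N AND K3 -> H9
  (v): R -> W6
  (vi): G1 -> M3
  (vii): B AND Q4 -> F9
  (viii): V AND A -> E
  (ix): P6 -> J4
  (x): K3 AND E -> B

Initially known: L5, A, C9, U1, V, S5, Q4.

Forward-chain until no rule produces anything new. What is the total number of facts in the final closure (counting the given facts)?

11

[1] (ii) [C9 -> K3]; (viii) [V AND A -> E]. ⇒ new: K3, E.
[2] (x) [K3 AND E -> B]. ⇒ new: B.
[3] (vii) [B AND Q4 -> F9]. ⇒ new: F9.
Closure: {A, B, C9, E, F9, K3, L5, Q4, S5, U1, V} — 11 facts.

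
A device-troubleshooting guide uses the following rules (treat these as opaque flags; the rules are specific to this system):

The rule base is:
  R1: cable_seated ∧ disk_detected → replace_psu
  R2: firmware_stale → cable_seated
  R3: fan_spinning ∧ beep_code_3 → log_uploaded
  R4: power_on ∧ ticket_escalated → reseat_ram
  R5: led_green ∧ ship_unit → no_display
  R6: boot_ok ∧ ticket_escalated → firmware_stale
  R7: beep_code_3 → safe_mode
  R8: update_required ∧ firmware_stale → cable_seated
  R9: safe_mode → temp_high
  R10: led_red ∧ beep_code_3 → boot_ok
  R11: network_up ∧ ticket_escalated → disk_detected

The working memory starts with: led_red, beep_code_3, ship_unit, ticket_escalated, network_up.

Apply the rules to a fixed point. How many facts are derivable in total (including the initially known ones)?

[1] R7 [beep_code_3 → safe_mode]; R10 [led_red ∧ beep_code_3 → boot_ok]; R11 [network_up ∧ ticket_escalated → disk_detected]. ⇒ new: safe_mode, boot_ok, disk_detected.
[2] R6 [boot_ok ∧ ticket_escalated → firmware_stale]; R9 [safe_mode → temp_high]. ⇒ new: firmware_stale, temp_high.
[3] R2 [firmware_stale → cable_seated]. ⇒ new: cable_seated.
[4] R1 [cable_seated ∧ disk_detected → replace_psu]. ⇒ new: replace_psu.
Closure: {beep_code_3, boot_ok, cable_seated, disk_detected, firmware_stale, led_red, network_up, replace_psu, safe_mode, ship_unit, temp_high, ticket_escalated} — 12 facts.

12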